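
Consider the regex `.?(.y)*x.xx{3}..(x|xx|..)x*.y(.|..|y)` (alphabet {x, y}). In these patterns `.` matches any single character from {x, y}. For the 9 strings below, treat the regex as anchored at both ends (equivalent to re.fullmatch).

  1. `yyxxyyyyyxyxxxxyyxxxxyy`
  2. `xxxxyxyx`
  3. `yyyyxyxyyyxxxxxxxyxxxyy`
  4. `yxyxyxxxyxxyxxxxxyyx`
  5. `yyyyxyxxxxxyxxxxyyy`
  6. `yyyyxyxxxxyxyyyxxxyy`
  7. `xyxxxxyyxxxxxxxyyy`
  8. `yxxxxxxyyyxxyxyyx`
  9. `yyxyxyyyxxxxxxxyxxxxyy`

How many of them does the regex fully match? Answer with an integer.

4

1 → no match
2 → no match
3 → match
4 → no match
5 → match
6 → no match
7 → match
8 → no match
9 → match
Total matched: 4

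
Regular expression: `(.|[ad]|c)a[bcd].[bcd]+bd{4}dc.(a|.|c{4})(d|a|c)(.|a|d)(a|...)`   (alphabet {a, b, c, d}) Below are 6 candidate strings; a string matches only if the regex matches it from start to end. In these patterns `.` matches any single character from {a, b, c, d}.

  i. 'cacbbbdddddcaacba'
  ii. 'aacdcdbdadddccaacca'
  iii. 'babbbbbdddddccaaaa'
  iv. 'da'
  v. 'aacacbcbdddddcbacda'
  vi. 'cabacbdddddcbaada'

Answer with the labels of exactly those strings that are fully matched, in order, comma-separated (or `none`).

i, iii, v, vi

i → match
ii → no match
iii → match
iv. 'da' → no match
v → match
vi → match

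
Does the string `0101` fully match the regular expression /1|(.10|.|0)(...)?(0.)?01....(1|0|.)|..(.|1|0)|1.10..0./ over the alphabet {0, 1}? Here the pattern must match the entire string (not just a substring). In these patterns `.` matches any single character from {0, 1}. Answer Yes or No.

No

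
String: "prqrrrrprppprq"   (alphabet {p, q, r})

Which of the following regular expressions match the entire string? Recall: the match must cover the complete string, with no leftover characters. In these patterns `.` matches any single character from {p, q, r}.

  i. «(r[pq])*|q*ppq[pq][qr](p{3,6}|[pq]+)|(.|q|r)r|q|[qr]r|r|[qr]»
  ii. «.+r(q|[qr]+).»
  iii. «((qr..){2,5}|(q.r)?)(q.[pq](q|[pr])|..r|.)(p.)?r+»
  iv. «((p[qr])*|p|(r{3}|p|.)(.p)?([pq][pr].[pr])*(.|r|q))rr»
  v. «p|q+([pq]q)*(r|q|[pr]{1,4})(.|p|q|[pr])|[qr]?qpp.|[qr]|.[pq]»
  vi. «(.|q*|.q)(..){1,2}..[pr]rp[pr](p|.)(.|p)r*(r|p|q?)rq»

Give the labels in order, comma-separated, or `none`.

i → no match
ii → no match
iii → no match — must end with "r"
iv → no match — must end with "rr"
v → no match
vi → match

vi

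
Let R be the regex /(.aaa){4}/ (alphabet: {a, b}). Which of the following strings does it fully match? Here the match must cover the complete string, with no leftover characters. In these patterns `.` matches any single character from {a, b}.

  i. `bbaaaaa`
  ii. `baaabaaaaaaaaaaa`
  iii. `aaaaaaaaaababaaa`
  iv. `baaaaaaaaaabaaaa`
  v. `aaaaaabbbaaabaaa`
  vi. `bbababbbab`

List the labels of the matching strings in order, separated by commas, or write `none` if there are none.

ii

i → no match
ii → match
iii → no match
iv → no match
v → no match
vi → no match — must end with `aaa`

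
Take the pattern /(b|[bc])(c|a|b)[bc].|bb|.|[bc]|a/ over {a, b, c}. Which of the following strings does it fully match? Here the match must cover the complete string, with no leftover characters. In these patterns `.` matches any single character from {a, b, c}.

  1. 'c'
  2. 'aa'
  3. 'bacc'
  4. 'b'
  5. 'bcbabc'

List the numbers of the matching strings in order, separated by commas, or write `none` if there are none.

1, 3, 4

1 → match
2 → no match
3 → match
4 → match
5 → no match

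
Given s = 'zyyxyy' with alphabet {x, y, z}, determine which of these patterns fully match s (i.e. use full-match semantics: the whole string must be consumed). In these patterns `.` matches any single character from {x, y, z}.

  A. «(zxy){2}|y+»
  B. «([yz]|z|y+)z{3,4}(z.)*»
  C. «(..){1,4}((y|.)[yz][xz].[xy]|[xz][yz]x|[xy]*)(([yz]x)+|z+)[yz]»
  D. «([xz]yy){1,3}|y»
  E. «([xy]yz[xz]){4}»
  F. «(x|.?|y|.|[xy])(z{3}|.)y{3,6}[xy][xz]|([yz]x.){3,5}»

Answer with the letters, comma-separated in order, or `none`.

D

A → no match
B → no match
C → no match
D → match
E → no match
F → no match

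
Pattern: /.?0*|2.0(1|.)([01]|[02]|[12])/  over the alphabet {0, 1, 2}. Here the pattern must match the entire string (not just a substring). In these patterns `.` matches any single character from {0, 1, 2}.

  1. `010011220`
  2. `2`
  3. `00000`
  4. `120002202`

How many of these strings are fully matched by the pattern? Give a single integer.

1 → no match
2 → match
3 → match
4 → no match
Total matched: 2

2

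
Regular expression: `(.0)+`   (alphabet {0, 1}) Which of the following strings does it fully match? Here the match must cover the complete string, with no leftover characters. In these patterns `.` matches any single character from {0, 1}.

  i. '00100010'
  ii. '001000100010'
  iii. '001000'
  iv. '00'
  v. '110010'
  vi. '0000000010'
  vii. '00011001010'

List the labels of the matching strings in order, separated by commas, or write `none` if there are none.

i, ii, iii, iv, vi

i → match
ii → match
iii → match
iv → match
v → no match
vi → match
vii → no match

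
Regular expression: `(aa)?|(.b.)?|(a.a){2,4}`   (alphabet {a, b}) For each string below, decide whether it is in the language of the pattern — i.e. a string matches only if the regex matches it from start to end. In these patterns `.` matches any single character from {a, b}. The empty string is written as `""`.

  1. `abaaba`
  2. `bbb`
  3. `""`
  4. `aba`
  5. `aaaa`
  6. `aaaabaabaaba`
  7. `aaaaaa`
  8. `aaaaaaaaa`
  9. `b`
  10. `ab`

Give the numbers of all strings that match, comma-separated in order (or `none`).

1, 2, 3, 4, 6, 7, 8

1 → match
2 → match
3 → match
4 → match
5 → no match
6 → match
7 → match
8 → match
9 → no match
10 → no match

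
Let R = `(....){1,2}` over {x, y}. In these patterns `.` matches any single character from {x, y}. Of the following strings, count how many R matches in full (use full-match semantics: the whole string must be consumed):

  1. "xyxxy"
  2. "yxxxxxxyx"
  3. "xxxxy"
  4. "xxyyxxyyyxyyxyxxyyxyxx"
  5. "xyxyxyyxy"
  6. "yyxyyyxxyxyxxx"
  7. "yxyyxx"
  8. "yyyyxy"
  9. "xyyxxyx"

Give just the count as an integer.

1 → no match
2 → no match
3 → no match
4 → no match
5 → no match
6 → no match
7 → no match
8 → no match
9 → no match
Total matched: 0

0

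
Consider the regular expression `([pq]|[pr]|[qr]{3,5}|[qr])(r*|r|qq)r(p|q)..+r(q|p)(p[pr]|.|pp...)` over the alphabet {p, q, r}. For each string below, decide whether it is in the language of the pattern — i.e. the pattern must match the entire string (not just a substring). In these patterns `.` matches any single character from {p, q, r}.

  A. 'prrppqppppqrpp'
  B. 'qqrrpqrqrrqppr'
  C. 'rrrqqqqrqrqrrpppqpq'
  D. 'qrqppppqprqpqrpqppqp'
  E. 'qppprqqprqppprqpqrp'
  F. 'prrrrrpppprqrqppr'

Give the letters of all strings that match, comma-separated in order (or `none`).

A → match
B → no match
C → match
D → no match
E → no match
F → no match

A, C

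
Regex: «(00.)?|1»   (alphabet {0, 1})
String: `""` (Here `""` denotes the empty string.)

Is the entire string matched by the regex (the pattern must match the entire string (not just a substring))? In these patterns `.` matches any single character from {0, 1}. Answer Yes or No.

Yes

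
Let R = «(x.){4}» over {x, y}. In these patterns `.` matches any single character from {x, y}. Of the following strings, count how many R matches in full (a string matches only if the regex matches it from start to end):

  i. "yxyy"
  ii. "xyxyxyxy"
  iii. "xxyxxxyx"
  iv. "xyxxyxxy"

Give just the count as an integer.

1

i. "yxyy" → no match — must start with "x"
ii. "xyxyxyxy" → match
iii. "xxyxxxyx" → no match
iv. "xyxxyxxy" → no match
Total matched: 1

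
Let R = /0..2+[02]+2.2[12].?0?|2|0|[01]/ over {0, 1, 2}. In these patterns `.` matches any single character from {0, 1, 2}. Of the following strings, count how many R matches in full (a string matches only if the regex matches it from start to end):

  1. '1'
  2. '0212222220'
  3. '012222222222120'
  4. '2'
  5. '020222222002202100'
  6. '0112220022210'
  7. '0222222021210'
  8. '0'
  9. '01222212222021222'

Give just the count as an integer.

8

1 → match
2 → match
3 → match
4 → match
5 → match
6 → match
7 → match
8 → match
9 → no match
Total matched: 8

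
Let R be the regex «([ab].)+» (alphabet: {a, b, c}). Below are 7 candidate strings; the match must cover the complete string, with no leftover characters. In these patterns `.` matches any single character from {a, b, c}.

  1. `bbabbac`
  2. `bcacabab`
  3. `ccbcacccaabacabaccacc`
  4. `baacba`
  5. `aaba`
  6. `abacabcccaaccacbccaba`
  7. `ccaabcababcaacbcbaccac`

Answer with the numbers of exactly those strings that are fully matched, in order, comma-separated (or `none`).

1 → no match
2 → match
3 → no match
4 → match
5 → match
6 → no match
7 → no match

2, 4, 5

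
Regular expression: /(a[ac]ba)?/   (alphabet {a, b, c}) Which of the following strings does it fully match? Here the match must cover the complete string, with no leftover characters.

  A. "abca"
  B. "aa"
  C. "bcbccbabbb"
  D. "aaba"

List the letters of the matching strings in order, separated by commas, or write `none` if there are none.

D

A → no match
B → no match
C → no match
D → match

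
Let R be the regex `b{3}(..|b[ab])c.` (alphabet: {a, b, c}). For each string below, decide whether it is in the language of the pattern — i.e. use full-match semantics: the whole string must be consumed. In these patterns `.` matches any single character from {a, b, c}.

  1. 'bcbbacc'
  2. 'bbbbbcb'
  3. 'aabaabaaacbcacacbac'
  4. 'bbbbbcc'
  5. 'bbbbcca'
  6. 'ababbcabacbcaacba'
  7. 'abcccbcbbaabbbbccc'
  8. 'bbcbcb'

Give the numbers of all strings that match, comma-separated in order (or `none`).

1 → no match
2 → match
3 → no match — must start with 'b'
4 → match
5 → match
6 → no match — must start with 'b'
7 → no match — must start with 'b'
8 → no match

2, 4, 5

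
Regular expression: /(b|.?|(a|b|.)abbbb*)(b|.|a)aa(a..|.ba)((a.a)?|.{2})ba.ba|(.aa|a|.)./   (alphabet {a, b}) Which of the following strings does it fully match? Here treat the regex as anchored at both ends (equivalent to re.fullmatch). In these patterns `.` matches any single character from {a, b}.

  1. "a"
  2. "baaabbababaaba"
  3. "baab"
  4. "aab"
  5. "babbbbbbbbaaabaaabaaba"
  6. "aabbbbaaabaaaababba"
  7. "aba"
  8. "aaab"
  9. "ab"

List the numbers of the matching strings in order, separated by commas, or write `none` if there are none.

1 → no match
2 → match
3 → match
4 → no match
5 → match
6 → match
7 → no match
8 → match
9 → match

2, 3, 5, 6, 8, 9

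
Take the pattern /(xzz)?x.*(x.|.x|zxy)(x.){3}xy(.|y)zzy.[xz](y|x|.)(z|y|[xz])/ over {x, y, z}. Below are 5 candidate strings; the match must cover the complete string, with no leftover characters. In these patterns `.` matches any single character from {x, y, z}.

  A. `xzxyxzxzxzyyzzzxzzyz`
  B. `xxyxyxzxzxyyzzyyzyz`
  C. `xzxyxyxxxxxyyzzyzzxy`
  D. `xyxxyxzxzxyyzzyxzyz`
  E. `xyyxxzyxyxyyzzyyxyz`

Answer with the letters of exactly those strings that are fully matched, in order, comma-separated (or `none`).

A → no match
B → match
C → match
D → match
E → no match

B, C, D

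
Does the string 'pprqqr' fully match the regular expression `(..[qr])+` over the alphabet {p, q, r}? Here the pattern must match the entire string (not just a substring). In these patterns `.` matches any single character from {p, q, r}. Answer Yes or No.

Yes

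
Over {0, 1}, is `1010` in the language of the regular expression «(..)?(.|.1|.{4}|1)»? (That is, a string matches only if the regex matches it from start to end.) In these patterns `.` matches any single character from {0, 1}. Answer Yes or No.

Yes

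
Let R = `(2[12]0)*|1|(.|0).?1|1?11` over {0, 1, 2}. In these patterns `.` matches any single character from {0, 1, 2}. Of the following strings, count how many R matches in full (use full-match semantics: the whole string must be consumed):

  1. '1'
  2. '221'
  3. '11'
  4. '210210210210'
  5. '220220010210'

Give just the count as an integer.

1. '1' → match
2. '221' → match
3. '11' → match
4. '210210210210' → match
5. '220220010210' → no match
Total matched: 4

4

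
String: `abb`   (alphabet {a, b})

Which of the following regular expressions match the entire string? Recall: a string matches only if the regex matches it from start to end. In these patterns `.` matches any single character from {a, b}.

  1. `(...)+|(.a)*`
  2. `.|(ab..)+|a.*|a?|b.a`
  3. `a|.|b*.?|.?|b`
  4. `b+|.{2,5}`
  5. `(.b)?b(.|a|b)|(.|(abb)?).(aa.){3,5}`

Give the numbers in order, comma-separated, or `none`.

1 → match
2 → match
3 → no match
4 → match
5 → no match

1, 2, 4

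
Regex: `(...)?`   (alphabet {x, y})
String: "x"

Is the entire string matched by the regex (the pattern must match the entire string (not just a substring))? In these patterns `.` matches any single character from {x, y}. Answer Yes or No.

No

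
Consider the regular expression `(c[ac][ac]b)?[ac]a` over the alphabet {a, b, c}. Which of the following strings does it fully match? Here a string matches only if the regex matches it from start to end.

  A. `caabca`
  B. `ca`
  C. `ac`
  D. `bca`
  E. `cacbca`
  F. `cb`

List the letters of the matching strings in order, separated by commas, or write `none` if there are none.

A → match
B → match
C → no match — must end with `a`
D → no match
E → match
F → no match — must end with `a`

A, B, E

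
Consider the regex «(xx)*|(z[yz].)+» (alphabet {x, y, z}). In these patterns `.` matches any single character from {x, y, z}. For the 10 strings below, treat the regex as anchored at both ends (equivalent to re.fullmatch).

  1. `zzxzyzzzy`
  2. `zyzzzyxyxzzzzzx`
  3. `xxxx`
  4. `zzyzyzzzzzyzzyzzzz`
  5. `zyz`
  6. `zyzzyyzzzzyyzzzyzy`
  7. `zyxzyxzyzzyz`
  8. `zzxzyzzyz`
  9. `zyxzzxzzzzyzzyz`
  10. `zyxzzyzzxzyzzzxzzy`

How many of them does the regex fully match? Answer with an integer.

1 → match
2 → no match
3 → match
4 → match
5 → match
6 → no match
7 → match
8 → match
9 → match
10 → match
Total matched: 8

8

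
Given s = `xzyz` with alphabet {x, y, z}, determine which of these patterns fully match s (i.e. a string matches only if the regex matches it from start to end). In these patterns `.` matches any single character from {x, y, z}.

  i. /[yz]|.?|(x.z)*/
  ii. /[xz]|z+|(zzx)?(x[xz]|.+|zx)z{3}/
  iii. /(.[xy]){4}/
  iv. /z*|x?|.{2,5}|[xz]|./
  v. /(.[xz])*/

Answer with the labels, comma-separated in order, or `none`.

iv, v

i → no match
ii → no match
iii → no match
iv → match
v → match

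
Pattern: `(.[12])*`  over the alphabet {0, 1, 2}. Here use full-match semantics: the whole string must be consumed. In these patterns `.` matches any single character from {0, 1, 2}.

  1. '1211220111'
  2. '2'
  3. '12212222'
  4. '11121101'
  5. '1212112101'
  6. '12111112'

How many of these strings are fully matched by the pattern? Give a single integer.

5

1 → match
2 → no match
3 → match
4 → match
5 → match
6 → match
Total matched: 5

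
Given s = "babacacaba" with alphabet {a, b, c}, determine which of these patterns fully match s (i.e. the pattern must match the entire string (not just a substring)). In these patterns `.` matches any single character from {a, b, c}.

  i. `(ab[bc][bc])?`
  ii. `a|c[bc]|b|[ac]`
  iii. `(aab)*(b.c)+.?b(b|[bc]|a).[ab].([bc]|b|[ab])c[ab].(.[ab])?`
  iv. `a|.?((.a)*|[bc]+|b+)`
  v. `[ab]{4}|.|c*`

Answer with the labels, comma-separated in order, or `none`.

iv

i → no match
ii → no match
iii → no match
iv → match
v → no match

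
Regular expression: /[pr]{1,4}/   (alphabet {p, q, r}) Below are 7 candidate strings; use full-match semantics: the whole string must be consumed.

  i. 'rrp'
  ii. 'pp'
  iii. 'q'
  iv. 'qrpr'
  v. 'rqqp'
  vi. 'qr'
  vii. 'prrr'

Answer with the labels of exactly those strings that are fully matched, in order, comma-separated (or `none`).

i → match
ii → match
iii → no match
iv → no match
v → no match
vi → no match
vii → match

i, ii, vii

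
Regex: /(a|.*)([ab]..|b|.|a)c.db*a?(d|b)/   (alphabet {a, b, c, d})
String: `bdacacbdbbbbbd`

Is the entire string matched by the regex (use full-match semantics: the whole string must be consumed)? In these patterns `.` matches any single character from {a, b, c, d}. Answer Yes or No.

Yes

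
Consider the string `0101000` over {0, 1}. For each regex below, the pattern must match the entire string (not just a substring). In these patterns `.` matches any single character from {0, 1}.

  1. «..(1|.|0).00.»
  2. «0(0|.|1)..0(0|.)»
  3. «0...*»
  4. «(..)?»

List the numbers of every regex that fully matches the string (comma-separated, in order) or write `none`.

1 → match
2 → no match
3 → match
4 → no match

1, 3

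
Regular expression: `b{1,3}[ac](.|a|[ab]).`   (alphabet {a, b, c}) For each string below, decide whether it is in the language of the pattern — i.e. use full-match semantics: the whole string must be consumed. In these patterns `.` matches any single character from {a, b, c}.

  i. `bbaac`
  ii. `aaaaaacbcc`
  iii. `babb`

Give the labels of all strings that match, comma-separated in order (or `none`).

i, iii

i → match
ii → no match — must start with `b`
iii → match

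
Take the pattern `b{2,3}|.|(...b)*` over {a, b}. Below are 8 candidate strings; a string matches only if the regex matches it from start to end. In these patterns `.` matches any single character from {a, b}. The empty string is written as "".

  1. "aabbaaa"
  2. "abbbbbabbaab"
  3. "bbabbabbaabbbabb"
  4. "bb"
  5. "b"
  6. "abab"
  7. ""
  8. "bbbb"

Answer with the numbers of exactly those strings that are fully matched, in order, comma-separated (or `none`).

2, 3, 4, 5, 6, 7, 8

1 → no match
2 → match
3 → match
4 → match
5 → match
6 → match
7 → match
8 → match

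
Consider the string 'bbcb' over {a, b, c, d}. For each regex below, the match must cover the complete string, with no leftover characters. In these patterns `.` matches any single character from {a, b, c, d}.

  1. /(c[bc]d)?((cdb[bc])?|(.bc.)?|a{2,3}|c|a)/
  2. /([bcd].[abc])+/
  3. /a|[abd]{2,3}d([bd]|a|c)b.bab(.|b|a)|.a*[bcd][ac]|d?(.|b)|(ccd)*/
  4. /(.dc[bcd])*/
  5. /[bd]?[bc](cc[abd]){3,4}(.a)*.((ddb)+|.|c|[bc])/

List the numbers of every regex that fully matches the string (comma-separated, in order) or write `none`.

1

1 → match
2 → no match
3 → no match
4 → no match
5 → no match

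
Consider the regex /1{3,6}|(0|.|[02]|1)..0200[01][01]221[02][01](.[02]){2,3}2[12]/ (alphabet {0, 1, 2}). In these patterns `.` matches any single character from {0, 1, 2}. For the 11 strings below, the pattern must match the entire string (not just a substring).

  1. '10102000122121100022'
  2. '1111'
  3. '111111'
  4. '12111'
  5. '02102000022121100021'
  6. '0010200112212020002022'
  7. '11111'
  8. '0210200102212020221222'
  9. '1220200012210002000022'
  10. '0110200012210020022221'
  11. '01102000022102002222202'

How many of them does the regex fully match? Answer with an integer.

9

1 → match
2 → match
3 → match
4 → no match
5 → match
6 → match
7 → match
8 → match
9 → match
10 → match
11 → no match
Total matched: 9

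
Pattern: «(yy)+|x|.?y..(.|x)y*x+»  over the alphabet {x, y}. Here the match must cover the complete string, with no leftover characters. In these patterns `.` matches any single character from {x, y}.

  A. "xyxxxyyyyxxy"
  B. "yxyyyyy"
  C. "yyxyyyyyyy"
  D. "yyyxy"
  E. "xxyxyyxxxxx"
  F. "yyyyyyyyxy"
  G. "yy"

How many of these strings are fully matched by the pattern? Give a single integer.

A → no match
B → no match
C → no match
D → no match
E → no match
F → no match
G → match
Total matched: 1

1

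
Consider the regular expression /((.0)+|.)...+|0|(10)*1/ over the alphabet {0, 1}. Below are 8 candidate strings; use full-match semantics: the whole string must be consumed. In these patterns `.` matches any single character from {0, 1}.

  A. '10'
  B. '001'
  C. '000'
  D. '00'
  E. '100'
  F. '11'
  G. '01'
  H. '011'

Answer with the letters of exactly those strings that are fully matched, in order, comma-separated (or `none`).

A → no match
B → no match
C → no match
D → no match
E → no match
F → no match
G → no match
H → no match

none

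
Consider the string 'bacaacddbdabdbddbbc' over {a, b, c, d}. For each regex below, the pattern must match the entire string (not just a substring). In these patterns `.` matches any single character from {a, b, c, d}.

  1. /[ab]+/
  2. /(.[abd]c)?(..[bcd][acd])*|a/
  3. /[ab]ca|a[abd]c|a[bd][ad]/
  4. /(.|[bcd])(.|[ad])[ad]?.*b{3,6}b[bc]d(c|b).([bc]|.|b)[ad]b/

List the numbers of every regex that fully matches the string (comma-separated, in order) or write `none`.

2

1 → no match
2 → match
3 → no match
4 → no match — must end with 'b'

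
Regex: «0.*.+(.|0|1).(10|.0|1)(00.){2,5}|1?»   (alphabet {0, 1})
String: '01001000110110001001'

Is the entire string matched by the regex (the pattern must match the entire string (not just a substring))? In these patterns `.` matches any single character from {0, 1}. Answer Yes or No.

Yes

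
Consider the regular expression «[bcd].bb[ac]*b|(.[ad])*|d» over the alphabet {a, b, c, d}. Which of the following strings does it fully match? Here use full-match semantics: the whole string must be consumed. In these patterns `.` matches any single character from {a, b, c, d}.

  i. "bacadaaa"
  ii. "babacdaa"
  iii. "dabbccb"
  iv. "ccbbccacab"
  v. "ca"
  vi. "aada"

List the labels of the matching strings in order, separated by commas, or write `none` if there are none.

i, ii, iii, iv, v, vi

i → match
ii → match
iii → match
iv → match
v → match
vi → match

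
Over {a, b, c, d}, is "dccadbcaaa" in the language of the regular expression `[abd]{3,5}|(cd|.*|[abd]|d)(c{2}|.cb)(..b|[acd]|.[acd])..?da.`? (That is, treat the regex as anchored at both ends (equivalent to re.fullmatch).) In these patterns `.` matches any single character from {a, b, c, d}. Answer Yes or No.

No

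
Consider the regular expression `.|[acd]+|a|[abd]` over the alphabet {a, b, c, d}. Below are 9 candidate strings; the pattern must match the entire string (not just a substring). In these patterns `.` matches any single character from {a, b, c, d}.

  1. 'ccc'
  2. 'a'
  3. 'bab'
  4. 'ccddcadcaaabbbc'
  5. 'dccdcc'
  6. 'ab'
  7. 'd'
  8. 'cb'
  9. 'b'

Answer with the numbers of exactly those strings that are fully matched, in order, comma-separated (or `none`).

1. 'ccc' → match
2. 'a' → match
3. 'bab' → no match
4 → no match
5. 'dccdcc' → match
6. 'ab' → no match
7. 'd' → match
8. 'cb' → no match
9. 'b' → match

1, 2, 5, 7, 9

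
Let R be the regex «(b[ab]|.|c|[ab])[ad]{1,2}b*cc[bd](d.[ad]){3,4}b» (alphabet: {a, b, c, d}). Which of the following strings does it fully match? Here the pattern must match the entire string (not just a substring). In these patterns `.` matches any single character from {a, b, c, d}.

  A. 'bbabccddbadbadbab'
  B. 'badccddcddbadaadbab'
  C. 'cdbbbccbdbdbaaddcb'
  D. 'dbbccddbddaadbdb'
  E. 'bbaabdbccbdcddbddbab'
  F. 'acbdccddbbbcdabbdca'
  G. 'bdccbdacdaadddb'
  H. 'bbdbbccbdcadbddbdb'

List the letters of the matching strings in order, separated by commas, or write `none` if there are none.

A, B, H

A → match
B → match
C → no match
D → no match
E → no match
F → no match — must end with 'b'
G → no match
H → match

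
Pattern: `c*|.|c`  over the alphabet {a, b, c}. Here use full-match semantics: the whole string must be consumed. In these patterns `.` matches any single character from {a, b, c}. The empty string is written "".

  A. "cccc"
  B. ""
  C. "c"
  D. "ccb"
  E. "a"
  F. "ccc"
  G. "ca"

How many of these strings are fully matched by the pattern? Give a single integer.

A → match
B → match
C → match
D → no match
E → match
F → match
G → no match
Total matched: 5

5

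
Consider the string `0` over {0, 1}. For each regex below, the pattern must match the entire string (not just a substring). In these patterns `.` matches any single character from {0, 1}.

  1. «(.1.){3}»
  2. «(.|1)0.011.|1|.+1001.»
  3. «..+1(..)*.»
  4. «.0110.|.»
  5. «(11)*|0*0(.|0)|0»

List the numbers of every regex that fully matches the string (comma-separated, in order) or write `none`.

1 → no match
2 → no match
3 → no match
4 → match
5 → match

4, 5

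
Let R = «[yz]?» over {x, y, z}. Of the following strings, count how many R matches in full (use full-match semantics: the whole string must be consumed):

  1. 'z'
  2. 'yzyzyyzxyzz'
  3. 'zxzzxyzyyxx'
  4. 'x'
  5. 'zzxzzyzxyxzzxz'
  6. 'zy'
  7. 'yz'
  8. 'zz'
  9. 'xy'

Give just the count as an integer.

1 → match
2 → no match
3 → no match
4 → no match
5 → no match
6 → no match
7 → no match
8 → no match
9 → no match
Total matched: 1

1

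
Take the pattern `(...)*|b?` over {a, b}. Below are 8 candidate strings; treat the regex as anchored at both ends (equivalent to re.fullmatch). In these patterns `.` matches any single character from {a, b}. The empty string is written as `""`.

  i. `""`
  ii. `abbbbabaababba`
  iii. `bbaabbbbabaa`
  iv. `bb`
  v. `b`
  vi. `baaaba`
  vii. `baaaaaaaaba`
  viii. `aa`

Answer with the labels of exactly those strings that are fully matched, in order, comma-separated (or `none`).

i → match
ii → no match
iii → match
iv → no match
v → match
vi → match
vii → no match
viii → no match

i, iii, v, vi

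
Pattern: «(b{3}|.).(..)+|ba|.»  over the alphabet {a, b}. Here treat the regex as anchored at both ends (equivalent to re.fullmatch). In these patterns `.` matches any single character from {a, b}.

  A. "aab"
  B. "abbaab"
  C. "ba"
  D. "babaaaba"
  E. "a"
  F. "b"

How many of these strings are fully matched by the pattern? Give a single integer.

5

A → no match
B → match
C → match
D → match
E → match
F → match
Total matched: 5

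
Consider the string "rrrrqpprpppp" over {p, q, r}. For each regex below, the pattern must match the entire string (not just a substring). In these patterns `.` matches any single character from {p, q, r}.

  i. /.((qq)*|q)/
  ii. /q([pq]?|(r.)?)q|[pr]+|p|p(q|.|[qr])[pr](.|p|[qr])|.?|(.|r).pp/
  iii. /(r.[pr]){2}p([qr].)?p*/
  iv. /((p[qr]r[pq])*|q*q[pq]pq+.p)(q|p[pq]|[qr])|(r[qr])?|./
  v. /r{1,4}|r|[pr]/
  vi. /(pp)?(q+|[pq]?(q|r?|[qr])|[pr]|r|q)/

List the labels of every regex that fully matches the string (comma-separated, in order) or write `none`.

iii

i → no match
ii → no match
iii → match
iv → no match
v → no match
vi → no match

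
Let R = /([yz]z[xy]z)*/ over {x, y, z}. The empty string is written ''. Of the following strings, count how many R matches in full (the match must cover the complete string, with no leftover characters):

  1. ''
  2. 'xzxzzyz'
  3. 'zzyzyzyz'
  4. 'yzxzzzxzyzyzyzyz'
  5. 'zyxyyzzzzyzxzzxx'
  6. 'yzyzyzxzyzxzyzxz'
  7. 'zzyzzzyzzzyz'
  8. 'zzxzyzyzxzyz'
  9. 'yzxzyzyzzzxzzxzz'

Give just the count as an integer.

5

1 → match
2 → no match
3 → match
4 → match
5 → no match
6 → match
7 → match
8 → no match
9 → no match
Total matched: 5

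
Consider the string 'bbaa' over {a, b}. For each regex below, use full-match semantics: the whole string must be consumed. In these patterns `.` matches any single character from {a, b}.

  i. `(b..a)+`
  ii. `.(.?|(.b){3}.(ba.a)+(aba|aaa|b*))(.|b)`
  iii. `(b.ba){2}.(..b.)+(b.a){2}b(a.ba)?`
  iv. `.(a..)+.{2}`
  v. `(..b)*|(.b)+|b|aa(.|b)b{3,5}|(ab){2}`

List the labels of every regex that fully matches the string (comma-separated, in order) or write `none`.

i → match
ii → no match
iii → no match
iv → no match
v → no match

i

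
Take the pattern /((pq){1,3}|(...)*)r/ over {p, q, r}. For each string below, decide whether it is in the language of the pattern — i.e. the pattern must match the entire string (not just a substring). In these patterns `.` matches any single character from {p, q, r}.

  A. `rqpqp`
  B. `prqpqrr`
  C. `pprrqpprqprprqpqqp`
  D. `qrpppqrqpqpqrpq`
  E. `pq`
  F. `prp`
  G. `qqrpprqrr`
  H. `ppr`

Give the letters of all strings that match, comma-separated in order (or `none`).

A → no match — must end with `r`
B → match
C → no match — must end with `r`
D → no match — must end with `r`
E → no match — must end with `r`
F → no match — must end with `r`
G → no match
H → no match

B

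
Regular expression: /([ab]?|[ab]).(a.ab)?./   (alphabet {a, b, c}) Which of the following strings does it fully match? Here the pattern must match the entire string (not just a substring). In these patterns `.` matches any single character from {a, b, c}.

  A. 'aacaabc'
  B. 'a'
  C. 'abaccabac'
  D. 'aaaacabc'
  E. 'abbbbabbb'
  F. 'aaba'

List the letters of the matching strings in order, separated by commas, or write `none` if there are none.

A → no match
B → no match
C → no match
D → no match
E → no match
F → no match

none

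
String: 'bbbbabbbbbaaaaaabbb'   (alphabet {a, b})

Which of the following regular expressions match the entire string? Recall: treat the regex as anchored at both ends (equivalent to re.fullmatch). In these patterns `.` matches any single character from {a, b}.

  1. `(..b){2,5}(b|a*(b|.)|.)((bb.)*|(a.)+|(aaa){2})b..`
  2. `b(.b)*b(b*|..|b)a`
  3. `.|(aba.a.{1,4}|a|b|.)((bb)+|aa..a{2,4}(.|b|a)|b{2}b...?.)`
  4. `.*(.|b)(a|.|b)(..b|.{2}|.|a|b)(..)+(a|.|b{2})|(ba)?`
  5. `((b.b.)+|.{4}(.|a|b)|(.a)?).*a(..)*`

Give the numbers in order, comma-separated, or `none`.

1, 4, 5

1 → match
2 → no match — must end with 'a'
3 → no match
4 → match
5 → match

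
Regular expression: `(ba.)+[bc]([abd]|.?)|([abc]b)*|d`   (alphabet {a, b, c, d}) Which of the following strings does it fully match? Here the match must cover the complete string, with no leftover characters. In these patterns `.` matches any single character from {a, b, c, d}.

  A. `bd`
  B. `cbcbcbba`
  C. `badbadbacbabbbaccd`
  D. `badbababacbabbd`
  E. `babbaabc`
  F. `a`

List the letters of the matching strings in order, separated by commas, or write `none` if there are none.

A → no match
B → no match
C → no match
D → no match
E → match
F → no match

E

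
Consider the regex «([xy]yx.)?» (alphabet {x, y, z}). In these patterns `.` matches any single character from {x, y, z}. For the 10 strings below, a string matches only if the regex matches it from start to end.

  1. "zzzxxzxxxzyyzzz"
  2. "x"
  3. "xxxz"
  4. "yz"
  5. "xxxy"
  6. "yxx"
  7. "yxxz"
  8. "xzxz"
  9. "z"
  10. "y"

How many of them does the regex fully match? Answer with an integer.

0

1 → no match
2 → no match
3 → no match
4 → no match
5 → no match
6 → no match
7 → no match
8 → no match
9 → no match
10 → no match
Total matched: 0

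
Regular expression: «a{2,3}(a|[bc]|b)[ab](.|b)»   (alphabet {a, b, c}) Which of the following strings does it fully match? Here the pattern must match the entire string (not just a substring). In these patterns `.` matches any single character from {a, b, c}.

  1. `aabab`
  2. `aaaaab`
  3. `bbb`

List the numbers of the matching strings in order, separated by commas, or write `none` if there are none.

1, 2

1 → match
2 → match
3 → no match — must start with `a`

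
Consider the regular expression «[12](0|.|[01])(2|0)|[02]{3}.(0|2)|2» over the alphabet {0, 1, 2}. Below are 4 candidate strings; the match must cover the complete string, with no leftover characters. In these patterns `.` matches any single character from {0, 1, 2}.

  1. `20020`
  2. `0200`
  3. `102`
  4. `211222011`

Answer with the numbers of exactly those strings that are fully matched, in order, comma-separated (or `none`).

1 → match
2 → no match
3 → match
4 → no match

1, 3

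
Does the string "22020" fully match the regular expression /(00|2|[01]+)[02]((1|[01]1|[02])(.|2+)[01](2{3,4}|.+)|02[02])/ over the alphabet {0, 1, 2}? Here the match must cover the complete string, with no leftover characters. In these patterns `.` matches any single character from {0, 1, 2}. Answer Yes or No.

Yes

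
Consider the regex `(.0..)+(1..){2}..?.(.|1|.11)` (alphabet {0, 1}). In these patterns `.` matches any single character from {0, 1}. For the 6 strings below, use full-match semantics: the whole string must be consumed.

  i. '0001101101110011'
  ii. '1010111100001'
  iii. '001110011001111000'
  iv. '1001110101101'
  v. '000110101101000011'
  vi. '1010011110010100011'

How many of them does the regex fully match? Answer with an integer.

5

i → match
ii → match
iii → match
iv → match
v → match
vi → no match
Total matched: 5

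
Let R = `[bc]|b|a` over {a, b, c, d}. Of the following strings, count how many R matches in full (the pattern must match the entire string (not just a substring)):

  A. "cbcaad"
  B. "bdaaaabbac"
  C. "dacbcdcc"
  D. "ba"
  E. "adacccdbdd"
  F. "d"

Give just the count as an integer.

A → no match
B → no match
C → no match
D → no match
E → no match
F → no match
Total matched: 0

0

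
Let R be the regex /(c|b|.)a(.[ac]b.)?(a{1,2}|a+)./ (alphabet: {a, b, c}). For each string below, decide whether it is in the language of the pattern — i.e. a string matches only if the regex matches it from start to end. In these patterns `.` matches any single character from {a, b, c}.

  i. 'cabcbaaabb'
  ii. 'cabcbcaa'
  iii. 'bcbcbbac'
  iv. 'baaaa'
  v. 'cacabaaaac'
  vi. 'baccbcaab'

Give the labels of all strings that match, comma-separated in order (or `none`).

i → no match
ii → match
iii → no match
iv → match
v → match
vi → match

ii, iv, v, vi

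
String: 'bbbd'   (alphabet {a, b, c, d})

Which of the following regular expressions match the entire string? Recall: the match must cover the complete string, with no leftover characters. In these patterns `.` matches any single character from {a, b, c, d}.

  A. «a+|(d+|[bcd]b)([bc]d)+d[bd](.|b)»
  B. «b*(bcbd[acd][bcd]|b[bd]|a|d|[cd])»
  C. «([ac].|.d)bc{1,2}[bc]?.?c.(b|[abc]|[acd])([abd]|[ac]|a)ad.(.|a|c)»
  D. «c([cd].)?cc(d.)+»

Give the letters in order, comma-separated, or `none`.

B

A → no match
B → match
C → no match
D → no match — must start with 'c'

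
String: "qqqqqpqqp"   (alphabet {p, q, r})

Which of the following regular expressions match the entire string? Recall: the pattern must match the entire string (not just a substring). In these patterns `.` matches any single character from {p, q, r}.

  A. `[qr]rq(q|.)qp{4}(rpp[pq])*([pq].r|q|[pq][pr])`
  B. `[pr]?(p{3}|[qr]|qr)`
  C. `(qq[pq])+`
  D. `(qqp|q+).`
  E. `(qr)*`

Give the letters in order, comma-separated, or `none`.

C

A → no match
B → no match
C → match
D → no match
E → no match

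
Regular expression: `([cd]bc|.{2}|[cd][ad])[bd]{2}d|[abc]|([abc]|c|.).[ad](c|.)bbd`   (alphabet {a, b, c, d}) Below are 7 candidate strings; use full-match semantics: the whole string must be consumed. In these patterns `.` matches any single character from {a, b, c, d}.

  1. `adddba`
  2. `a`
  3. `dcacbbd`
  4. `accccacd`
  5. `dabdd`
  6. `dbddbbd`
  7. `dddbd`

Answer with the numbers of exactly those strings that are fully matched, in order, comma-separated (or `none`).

2, 3, 5, 6, 7

1 → no match
2 → match
3 → match
4 → no match
5 → match
6 → match
7 → match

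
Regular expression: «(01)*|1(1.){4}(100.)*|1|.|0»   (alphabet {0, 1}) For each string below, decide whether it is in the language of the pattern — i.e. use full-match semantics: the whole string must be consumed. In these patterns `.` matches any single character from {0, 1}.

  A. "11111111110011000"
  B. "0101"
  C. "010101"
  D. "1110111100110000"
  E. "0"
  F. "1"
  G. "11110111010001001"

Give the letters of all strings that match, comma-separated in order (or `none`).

A → match
B → match
C → match
D → no match
E → match
F → match
G → match

A, B, C, E, F, G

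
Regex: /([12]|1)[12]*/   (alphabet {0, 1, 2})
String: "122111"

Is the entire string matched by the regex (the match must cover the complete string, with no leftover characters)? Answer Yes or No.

Yes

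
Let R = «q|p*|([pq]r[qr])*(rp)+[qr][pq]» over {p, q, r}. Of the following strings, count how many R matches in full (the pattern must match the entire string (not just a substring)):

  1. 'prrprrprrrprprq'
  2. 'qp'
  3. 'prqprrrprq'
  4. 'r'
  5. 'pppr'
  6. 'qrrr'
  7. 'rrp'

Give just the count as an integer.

1 → match
2 → no match
3 → match
4 → no match
5 → no match
6 → no match
7 → no match
Total matched: 2

2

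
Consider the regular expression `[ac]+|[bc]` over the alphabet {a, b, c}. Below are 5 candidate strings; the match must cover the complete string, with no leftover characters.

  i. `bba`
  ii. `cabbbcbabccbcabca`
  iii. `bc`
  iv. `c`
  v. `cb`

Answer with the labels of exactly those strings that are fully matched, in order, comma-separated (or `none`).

i → no match
ii → no match
iii → no match
iv → match
v → no match

iv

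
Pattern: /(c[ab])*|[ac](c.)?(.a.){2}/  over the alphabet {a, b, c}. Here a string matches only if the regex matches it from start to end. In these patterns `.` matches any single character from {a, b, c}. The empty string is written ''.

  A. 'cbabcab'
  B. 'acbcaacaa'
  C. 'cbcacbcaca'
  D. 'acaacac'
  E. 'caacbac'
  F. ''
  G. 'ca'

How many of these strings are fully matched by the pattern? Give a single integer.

7

A → match
B → match
C → match
D → match
E → match
F → match
G → match
Total matched: 7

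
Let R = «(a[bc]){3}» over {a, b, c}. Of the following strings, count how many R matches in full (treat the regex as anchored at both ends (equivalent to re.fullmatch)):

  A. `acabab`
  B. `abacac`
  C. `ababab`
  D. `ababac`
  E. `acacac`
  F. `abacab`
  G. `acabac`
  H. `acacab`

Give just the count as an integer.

A → match
B → match
C → match
D → match
E → match
F → match
G → match
H → match
Total matched: 8

8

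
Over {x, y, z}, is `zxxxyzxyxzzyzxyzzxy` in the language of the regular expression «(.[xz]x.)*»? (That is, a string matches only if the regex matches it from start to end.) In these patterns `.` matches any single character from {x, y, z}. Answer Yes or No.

No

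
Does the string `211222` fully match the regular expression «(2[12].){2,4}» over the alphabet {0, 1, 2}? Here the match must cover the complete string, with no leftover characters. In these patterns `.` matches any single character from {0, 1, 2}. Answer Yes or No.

Yes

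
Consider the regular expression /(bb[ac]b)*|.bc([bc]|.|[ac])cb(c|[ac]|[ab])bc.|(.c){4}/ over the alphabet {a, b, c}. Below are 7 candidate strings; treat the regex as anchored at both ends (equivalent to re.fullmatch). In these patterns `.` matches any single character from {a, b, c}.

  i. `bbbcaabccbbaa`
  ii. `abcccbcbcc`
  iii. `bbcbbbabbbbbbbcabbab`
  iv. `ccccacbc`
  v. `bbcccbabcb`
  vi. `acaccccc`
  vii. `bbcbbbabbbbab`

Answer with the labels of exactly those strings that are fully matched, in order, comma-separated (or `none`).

ii, iv, v, vi

i → no match
ii → match
iii → no match
iv → match
v → match
vi → match
vii → no match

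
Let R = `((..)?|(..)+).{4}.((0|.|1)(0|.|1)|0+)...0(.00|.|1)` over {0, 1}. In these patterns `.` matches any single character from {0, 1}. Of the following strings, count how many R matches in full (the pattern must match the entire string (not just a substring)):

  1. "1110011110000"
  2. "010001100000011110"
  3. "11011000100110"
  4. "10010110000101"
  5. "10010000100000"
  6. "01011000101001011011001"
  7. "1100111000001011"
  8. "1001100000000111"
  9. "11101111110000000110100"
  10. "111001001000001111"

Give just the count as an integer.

1 → no match
2 → no match
3 → no match
4 → match
5 → match
6 → match
7 → no match
8 → no match
9 → match
10 → no match
Total matched: 4

4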